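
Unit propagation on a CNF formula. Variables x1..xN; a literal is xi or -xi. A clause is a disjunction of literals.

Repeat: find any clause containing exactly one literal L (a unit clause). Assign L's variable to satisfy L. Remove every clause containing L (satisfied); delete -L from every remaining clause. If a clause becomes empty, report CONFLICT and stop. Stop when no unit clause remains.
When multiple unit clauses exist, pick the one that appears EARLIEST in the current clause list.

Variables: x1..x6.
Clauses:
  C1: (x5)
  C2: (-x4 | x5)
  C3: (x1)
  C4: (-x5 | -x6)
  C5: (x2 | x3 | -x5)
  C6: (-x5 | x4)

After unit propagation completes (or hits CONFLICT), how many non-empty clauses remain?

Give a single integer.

Answer: 1

Derivation:
unit clause [5] forces x5=T; simplify:
  drop -5 from [-5, -6] -> [-6]
  drop -5 from [2, 3, -5] -> [2, 3]
  drop -5 from [-5, 4] -> [4]
  satisfied 2 clause(s); 4 remain; assigned so far: [5]
unit clause [1] forces x1=T; simplify:
  satisfied 1 clause(s); 3 remain; assigned so far: [1, 5]
unit clause [-6] forces x6=F; simplify:
  satisfied 1 clause(s); 2 remain; assigned so far: [1, 5, 6]
unit clause [4] forces x4=T; simplify:
  satisfied 1 clause(s); 1 remain; assigned so far: [1, 4, 5, 6]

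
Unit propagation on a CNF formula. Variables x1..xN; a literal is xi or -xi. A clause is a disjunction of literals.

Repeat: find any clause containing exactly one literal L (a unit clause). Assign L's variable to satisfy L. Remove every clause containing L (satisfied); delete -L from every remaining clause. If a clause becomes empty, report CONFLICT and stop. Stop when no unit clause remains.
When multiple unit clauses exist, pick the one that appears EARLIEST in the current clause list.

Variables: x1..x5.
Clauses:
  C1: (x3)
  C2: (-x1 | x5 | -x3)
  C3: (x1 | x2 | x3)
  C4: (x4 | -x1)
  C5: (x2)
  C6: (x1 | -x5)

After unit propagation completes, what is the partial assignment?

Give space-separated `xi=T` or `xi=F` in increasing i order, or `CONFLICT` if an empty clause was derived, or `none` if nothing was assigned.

Answer: x2=T x3=T

Derivation:
unit clause [3] forces x3=T; simplify:
  drop -3 from [-1, 5, -3] -> [-1, 5]
  satisfied 2 clause(s); 4 remain; assigned so far: [3]
unit clause [2] forces x2=T; simplify:
  satisfied 1 clause(s); 3 remain; assigned so far: [2, 3]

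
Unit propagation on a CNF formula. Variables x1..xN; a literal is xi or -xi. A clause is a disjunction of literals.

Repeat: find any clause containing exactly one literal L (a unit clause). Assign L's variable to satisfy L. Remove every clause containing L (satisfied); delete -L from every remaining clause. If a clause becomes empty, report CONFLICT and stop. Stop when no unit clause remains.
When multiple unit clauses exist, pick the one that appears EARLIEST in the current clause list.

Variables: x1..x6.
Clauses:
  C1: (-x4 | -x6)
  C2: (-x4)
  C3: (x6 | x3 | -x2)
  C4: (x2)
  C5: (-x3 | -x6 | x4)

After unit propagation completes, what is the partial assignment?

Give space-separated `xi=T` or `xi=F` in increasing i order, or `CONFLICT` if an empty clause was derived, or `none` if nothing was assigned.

unit clause [-4] forces x4=F; simplify:
  drop 4 from [-3, -6, 4] -> [-3, -6]
  satisfied 2 clause(s); 3 remain; assigned so far: [4]
unit clause [2] forces x2=T; simplify:
  drop -2 from [6, 3, -2] -> [6, 3]
  satisfied 1 clause(s); 2 remain; assigned so far: [2, 4]

Answer: x2=T x4=F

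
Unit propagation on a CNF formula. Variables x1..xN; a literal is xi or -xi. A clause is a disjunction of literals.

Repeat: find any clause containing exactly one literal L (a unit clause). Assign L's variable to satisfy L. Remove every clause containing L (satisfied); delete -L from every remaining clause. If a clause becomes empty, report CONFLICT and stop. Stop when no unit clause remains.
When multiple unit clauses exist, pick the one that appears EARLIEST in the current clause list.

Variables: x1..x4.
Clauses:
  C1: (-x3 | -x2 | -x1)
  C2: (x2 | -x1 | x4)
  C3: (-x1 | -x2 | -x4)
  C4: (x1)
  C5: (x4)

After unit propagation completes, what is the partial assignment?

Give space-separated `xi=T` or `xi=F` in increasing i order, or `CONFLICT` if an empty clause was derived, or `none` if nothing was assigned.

unit clause [1] forces x1=T; simplify:
  drop -1 from [-3, -2, -1] -> [-3, -2]
  drop -1 from [2, -1, 4] -> [2, 4]
  drop -1 from [-1, -2, -4] -> [-2, -4]
  satisfied 1 clause(s); 4 remain; assigned so far: [1]
unit clause [4] forces x4=T; simplify:
  drop -4 from [-2, -4] -> [-2]
  satisfied 2 clause(s); 2 remain; assigned so far: [1, 4]
unit clause [-2] forces x2=F; simplify:
  satisfied 2 clause(s); 0 remain; assigned so far: [1, 2, 4]

Answer: x1=T x2=F x4=T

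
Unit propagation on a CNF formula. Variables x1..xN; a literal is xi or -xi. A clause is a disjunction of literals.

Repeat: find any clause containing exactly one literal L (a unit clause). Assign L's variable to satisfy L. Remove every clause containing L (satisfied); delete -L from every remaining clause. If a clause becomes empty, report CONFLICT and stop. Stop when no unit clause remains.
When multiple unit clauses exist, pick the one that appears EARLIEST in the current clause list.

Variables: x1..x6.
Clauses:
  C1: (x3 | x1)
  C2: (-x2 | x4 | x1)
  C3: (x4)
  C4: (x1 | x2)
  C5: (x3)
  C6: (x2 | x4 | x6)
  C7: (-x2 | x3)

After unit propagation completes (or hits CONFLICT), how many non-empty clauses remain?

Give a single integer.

unit clause [4] forces x4=T; simplify:
  satisfied 3 clause(s); 4 remain; assigned so far: [4]
unit clause [3] forces x3=T; simplify:
  satisfied 3 clause(s); 1 remain; assigned so far: [3, 4]

Answer: 1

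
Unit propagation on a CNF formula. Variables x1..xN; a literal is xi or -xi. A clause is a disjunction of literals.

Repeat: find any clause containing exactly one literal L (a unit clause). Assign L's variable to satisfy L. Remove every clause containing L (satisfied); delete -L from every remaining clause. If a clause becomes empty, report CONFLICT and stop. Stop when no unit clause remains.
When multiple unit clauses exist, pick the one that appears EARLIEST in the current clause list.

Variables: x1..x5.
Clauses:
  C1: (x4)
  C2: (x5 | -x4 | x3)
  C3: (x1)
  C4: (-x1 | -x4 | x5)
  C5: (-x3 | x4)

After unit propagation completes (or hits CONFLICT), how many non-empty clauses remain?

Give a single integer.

unit clause [4] forces x4=T; simplify:
  drop -4 from [5, -4, 3] -> [5, 3]
  drop -4 from [-1, -4, 5] -> [-1, 5]
  satisfied 2 clause(s); 3 remain; assigned so far: [4]
unit clause [1] forces x1=T; simplify:
  drop -1 from [-1, 5] -> [5]
  satisfied 1 clause(s); 2 remain; assigned so far: [1, 4]
unit clause [5] forces x5=T; simplify:
  satisfied 2 clause(s); 0 remain; assigned so far: [1, 4, 5]

Answer: 0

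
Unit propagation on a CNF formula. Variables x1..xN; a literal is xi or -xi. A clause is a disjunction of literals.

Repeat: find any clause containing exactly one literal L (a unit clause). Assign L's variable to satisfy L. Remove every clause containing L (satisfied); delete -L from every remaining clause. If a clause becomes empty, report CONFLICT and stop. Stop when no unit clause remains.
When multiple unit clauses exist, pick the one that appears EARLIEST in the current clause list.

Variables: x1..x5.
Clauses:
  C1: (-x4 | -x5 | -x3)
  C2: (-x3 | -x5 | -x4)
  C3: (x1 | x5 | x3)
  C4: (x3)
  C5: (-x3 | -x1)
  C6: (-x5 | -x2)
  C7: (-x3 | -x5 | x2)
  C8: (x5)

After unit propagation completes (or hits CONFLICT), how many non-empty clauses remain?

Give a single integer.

unit clause [3] forces x3=T; simplify:
  drop -3 from [-4, -5, -3] -> [-4, -5]
  drop -3 from [-3, -5, -4] -> [-5, -4]
  drop -3 from [-3, -1] -> [-1]
  drop -3 from [-3, -5, 2] -> [-5, 2]
  satisfied 2 clause(s); 6 remain; assigned so far: [3]
unit clause [-1] forces x1=F; simplify:
  satisfied 1 clause(s); 5 remain; assigned so far: [1, 3]
unit clause [5] forces x5=T; simplify:
  drop -5 from [-4, -5] -> [-4]
  drop -5 from [-5, -4] -> [-4]
  drop -5 from [-5, -2] -> [-2]
  drop -5 from [-5, 2] -> [2]
  satisfied 1 clause(s); 4 remain; assigned so far: [1, 3, 5]
unit clause [-4] forces x4=F; simplify:
  satisfied 2 clause(s); 2 remain; assigned so far: [1, 3, 4, 5]
unit clause [-2] forces x2=F; simplify:
  drop 2 from [2] -> [] (empty!)
  satisfied 1 clause(s); 1 remain; assigned so far: [1, 2, 3, 4, 5]
CONFLICT (empty clause)

Answer: 0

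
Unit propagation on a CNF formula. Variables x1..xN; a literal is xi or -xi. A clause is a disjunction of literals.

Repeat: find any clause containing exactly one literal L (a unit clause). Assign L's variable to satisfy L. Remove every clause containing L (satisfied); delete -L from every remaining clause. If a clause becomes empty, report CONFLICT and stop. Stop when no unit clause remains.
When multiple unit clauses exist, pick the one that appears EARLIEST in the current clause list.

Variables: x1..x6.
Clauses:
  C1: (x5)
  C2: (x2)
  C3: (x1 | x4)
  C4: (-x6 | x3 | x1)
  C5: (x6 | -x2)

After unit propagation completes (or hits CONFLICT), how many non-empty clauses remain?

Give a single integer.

Answer: 2

Derivation:
unit clause [5] forces x5=T; simplify:
  satisfied 1 clause(s); 4 remain; assigned so far: [5]
unit clause [2] forces x2=T; simplify:
  drop -2 from [6, -2] -> [6]
  satisfied 1 clause(s); 3 remain; assigned so far: [2, 5]
unit clause [6] forces x6=T; simplify:
  drop -6 from [-6, 3, 1] -> [3, 1]
  satisfied 1 clause(s); 2 remain; assigned so far: [2, 5, 6]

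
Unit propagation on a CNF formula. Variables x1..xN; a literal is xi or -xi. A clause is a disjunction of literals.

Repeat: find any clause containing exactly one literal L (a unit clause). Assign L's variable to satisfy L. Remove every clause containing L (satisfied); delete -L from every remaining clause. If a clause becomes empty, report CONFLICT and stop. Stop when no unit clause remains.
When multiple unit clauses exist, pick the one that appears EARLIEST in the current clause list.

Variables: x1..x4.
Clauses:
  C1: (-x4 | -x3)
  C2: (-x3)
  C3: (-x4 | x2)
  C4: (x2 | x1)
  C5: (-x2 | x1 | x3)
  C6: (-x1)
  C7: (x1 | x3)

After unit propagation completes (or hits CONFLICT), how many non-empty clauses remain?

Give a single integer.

unit clause [-3] forces x3=F; simplify:
  drop 3 from [-2, 1, 3] -> [-2, 1]
  drop 3 from [1, 3] -> [1]
  satisfied 2 clause(s); 5 remain; assigned so far: [3]
unit clause [-1] forces x1=F; simplify:
  drop 1 from [2, 1] -> [2]
  drop 1 from [-2, 1] -> [-2]
  drop 1 from [1] -> [] (empty!)
  satisfied 1 clause(s); 4 remain; assigned so far: [1, 3]
CONFLICT (empty clause)

Answer: 3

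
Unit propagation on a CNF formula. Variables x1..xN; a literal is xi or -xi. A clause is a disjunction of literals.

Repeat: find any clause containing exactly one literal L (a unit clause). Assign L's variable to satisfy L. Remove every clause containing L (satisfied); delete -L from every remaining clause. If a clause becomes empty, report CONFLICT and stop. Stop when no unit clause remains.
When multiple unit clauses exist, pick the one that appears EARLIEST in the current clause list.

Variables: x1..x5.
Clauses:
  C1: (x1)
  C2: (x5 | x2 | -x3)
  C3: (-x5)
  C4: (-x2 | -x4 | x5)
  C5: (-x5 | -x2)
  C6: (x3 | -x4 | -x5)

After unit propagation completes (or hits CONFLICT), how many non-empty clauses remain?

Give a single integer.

unit clause [1] forces x1=T; simplify:
  satisfied 1 clause(s); 5 remain; assigned so far: [1]
unit clause [-5] forces x5=F; simplify:
  drop 5 from [5, 2, -3] -> [2, -3]
  drop 5 from [-2, -4, 5] -> [-2, -4]
  satisfied 3 clause(s); 2 remain; assigned so far: [1, 5]

Answer: 2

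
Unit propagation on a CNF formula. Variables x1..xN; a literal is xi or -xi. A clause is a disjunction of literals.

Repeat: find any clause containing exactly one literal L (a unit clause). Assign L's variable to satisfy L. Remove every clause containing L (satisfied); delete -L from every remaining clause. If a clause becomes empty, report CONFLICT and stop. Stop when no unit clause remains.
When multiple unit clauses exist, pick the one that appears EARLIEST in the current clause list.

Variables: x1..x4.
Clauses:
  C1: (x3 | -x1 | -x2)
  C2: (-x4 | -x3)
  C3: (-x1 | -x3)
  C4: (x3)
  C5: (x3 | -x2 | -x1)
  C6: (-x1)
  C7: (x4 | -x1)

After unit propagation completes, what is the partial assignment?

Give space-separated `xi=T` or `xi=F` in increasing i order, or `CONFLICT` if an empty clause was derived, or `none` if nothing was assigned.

unit clause [3] forces x3=T; simplify:
  drop -3 from [-4, -3] -> [-4]
  drop -3 from [-1, -3] -> [-1]
  satisfied 3 clause(s); 4 remain; assigned so far: [3]
unit clause [-4] forces x4=F; simplify:
  drop 4 from [4, -1] -> [-1]
  satisfied 1 clause(s); 3 remain; assigned so far: [3, 4]
unit clause [-1] forces x1=F; simplify:
  satisfied 3 clause(s); 0 remain; assigned so far: [1, 3, 4]

Answer: x1=F x3=T x4=F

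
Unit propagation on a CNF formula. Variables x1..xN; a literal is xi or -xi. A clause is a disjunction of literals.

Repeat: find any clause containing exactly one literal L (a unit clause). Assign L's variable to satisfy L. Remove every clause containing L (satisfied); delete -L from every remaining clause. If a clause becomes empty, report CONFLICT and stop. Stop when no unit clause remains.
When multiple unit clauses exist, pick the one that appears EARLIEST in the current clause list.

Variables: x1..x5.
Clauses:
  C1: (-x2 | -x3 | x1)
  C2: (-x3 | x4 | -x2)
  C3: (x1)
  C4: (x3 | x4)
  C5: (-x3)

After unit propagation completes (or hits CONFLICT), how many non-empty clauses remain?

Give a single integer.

Answer: 0

Derivation:
unit clause [1] forces x1=T; simplify:
  satisfied 2 clause(s); 3 remain; assigned so far: [1]
unit clause [-3] forces x3=F; simplify:
  drop 3 from [3, 4] -> [4]
  satisfied 2 clause(s); 1 remain; assigned so far: [1, 3]
unit clause [4] forces x4=T; simplify:
  satisfied 1 clause(s); 0 remain; assigned so far: [1, 3, 4]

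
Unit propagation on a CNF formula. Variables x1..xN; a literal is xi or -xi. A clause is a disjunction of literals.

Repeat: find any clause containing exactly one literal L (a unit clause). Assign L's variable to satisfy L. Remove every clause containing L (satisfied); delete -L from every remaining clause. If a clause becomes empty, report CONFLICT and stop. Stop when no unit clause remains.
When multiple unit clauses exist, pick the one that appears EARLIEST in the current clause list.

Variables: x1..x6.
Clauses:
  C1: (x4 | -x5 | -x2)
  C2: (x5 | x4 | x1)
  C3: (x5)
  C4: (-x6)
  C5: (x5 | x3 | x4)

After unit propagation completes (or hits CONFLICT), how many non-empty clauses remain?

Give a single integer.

Answer: 1

Derivation:
unit clause [5] forces x5=T; simplify:
  drop -5 from [4, -5, -2] -> [4, -2]
  satisfied 3 clause(s); 2 remain; assigned so far: [5]
unit clause [-6] forces x6=F; simplify:
  satisfied 1 clause(s); 1 remain; assigned so far: [5, 6]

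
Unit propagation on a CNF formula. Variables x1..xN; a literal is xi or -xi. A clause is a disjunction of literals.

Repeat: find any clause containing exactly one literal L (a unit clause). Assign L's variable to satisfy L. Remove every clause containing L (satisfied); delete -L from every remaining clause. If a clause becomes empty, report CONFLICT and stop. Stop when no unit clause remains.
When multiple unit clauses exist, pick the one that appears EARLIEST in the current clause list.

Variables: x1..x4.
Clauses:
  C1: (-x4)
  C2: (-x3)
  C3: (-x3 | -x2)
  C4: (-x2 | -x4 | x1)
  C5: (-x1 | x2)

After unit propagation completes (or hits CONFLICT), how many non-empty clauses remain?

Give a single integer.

unit clause [-4] forces x4=F; simplify:
  satisfied 2 clause(s); 3 remain; assigned so far: [4]
unit clause [-3] forces x3=F; simplify:
  satisfied 2 clause(s); 1 remain; assigned so far: [3, 4]

Answer: 1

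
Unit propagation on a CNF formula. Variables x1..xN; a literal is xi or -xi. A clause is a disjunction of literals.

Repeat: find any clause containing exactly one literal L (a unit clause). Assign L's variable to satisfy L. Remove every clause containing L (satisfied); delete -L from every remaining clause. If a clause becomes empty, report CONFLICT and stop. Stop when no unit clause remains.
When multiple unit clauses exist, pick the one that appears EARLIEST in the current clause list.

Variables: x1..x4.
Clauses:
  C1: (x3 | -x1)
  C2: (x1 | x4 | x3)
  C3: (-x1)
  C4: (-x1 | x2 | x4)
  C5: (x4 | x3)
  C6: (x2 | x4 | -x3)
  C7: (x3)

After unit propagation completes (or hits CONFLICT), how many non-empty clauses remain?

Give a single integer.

unit clause [-1] forces x1=F; simplify:
  drop 1 from [1, 4, 3] -> [4, 3]
  satisfied 3 clause(s); 4 remain; assigned so far: [1]
unit clause [3] forces x3=T; simplify:
  drop -3 from [2, 4, -3] -> [2, 4]
  satisfied 3 clause(s); 1 remain; assigned so far: [1, 3]

Answer: 1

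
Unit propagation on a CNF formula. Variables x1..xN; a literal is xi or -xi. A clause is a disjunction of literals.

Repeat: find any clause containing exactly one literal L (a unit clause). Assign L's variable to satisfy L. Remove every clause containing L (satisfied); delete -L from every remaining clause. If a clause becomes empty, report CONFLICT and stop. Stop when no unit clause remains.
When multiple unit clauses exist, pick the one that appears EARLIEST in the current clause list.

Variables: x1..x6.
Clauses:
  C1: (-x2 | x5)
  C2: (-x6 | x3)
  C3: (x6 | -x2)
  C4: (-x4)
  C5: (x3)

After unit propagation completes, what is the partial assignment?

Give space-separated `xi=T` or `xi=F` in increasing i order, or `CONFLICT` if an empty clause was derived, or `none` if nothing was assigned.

unit clause [-4] forces x4=F; simplify:
  satisfied 1 clause(s); 4 remain; assigned so far: [4]
unit clause [3] forces x3=T; simplify:
  satisfied 2 clause(s); 2 remain; assigned so far: [3, 4]

Answer: x3=T x4=F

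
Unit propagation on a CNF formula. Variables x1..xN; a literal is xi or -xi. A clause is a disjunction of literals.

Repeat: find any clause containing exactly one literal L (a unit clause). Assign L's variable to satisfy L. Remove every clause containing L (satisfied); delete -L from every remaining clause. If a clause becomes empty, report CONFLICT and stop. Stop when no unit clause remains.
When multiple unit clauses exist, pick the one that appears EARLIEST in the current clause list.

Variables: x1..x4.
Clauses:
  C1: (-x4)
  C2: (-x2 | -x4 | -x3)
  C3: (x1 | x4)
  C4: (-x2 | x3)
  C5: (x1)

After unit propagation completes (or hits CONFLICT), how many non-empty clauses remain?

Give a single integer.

Answer: 1

Derivation:
unit clause [-4] forces x4=F; simplify:
  drop 4 from [1, 4] -> [1]
  satisfied 2 clause(s); 3 remain; assigned so far: [4]
unit clause [1] forces x1=T; simplify:
  satisfied 2 clause(s); 1 remain; assigned so far: [1, 4]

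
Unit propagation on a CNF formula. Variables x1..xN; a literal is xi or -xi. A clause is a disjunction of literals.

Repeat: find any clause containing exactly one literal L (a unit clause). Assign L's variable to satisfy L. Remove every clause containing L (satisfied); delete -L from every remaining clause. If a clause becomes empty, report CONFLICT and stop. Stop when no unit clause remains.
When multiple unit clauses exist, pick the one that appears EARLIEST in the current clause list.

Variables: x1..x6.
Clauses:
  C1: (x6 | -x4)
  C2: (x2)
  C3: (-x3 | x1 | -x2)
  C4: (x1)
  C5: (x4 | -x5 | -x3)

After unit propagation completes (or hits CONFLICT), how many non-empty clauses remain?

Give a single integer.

unit clause [2] forces x2=T; simplify:
  drop -2 from [-3, 1, -2] -> [-3, 1]
  satisfied 1 clause(s); 4 remain; assigned so far: [2]
unit clause [1] forces x1=T; simplify:
  satisfied 2 clause(s); 2 remain; assigned so far: [1, 2]

Answer: 2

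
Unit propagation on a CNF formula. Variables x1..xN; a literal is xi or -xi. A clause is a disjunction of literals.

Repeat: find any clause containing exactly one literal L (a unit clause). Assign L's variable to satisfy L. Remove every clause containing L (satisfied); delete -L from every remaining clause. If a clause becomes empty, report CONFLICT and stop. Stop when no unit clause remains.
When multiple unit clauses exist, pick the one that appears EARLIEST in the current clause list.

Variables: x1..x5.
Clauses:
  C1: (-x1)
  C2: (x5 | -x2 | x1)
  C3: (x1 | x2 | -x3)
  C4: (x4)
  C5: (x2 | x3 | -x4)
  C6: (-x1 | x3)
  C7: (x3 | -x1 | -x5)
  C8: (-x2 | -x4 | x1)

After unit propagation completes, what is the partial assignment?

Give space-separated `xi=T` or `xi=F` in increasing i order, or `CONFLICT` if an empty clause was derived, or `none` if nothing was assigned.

unit clause [-1] forces x1=F; simplify:
  drop 1 from [5, -2, 1] -> [5, -2]
  drop 1 from [1, 2, -3] -> [2, -3]
  drop 1 from [-2, -4, 1] -> [-2, -4]
  satisfied 3 clause(s); 5 remain; assigned so far: [1]
unit clause [4] forces x4=T; simplify:
  drop -4 from [2, 3, -4] -> [2, 3]
  drop -4 from [-2, -4] -> [-2]
  satisfied 1 clause(s); 4 remain; assigned so far: [1, 4]
unit clause [-2] forces x2=F; simplify:
  drop 2 from [2, -3] -> [-3]
  drop 2 from [2, 3] -> [3]
  satisfied 2 clause(s); 2 remain; assigned so far: [1, 2, 4]
unit clause [-3] forces x3=F; simplify:
  drop 3 from [3] -> [] (empty!)
  satisfied 1 clause(s); 1 remain; assigned so far: [1, 2, 3, 4]
CONFLICT (empty clause)

Answer: CONFLICT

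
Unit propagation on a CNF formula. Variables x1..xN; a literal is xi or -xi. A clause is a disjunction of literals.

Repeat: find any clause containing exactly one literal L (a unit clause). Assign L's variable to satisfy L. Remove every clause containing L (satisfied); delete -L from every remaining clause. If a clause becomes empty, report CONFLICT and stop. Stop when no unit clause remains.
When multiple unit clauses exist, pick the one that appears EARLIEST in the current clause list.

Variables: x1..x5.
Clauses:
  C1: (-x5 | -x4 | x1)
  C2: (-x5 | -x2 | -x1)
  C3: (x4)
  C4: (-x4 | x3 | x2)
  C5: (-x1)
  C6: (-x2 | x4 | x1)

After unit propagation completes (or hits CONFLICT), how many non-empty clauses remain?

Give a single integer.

Answer: 1

Derivation:
unit clause [4] forces x4=T; simplify:
  drop -4 from [-5, -4, 1] -> [-5, 1]
  drop -4 from [-4, 3, 2] -> [3, 2]
  satisfied 2 clause(s); 4 remain; assigned so far: [4]
unit clause [-1] forces x1=F; simplify:
  drop 1 from [-5, 1] -> [-5]
  satisfied 2 clause(s); 2 remain; assigned so far: [1, 4]
unit clause [-5] forces x5=F; simplify:
  satisfied 1 clause(s); 1 remain; assigned so far: [1, 4, 5]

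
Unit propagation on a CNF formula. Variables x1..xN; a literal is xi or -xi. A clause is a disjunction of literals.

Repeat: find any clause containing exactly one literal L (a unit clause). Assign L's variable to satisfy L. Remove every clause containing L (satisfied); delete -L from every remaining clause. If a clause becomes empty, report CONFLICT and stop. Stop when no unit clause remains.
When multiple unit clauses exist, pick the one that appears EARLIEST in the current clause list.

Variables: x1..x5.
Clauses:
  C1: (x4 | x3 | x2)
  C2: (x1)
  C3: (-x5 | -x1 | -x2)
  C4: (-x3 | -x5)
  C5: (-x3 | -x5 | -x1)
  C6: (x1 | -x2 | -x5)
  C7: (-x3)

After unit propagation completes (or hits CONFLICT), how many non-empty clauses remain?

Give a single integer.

Answer: 2

Derivation:
unit clause [1] forces x1=T; simplify:
  drop -1 from [-5, -1, -2] -> [-5, -2]
  drop -1 from [-3, -5, -1] -> [-3, -5]
  satisfied 2 clause(s); 5 remain; assigned so far: [1]
unit clause [-3] forces x3=F; simplify:
  drop 3 from [4, 3, 2] -> [4, 2]
  satisfied 3 clause(s); 2 remain; assigned so far: [1, 3]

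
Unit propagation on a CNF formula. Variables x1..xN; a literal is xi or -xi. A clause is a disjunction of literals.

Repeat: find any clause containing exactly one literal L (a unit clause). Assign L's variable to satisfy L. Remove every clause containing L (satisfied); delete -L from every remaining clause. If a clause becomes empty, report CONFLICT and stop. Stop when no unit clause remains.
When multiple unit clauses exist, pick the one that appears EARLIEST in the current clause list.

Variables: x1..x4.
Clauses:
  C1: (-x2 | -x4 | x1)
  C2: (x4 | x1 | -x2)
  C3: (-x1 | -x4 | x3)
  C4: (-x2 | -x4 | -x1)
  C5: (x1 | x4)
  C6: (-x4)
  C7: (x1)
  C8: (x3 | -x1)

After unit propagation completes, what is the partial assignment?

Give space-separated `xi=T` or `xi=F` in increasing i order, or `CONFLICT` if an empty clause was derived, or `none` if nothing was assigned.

Answer: x1=T x3=T x4=F

Derivation:
unit clause [-4] forces x4=F; simplify:
  drop 4 from [4, 1, -2] -> [1, -2]
  drop 4 from [1, 4] -> [1]
  satisfied 4 clause(s); 4 remain; assigned so far: [4]
unit clause [1] forces x1=T; simplify:
  drop -1 from [3, -1] -> [3]
  satisfied 3 clause(s); 1 remain; assigned so far: [1, 4]
unit clause [3] forces x3=T; simplify:
  satisfied 1 clause(s); 0 remain; assigned so far: [1, 3, 4]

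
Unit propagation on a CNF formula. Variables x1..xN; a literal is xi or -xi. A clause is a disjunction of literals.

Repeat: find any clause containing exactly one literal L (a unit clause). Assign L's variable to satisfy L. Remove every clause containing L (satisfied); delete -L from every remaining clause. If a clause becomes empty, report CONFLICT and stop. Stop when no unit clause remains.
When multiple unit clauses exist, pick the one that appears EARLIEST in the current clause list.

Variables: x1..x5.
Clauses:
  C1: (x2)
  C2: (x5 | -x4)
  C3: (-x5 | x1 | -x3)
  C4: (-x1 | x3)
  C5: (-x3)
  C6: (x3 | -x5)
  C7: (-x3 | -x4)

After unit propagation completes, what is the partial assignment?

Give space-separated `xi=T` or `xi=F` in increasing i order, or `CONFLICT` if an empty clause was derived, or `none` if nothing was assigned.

unit clause [2] forces x2=T; simplify:
  satisfied 1 clause(s); 6 remain; assigned so far: [2]
unit clause [-3] forces x3=F; simplify:
  drop 3 from [-1, 3] -> [-1]
  drop 3 from [3, -5] -> [-5]
  satisfied 3 clause(s); 3 remain; assigned so far: [2, 3]
unit clause [-1] forces x1=F; simplify:
  satisfied 1 clause(s); 2 remain; assigned so far: [1, 2, 3]
unit clause [-5] forces x5=F; simplify:
  drop 5 from [5, -4] -> [-4]
  satisfied 1 clause(s); 1 remain; assigned so far: [1, 2, 3, 5]
unit clause [-4] forces x4=F; simplify:
  satisfied 1 clause(s); 0 remain; assigned so far: [1, 2, 3, 4, 5]

Answer: x1=F x2=T x3=F x4=F x5=F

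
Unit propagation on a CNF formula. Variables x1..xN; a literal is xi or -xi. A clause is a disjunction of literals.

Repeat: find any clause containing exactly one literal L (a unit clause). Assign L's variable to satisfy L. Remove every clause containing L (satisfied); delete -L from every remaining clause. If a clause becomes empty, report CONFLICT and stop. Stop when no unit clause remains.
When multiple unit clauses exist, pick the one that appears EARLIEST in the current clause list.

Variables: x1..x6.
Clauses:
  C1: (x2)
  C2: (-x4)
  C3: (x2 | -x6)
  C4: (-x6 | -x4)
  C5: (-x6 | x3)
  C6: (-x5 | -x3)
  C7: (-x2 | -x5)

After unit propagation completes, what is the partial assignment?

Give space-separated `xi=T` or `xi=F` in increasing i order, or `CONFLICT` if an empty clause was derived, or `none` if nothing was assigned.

unit clause [2] forces x2=T; simplify:
  drop -2 from [-2, -5] -> [-5]
  satisfied 2 clause(s); 5 remain; assigned so far: [2]
unit clause [-4] forces x4=F; simplify:
  satisfied 2 clause(s); 3 remain; assigned so far: [2, 4]
unit clause [-5] forces x5=F; simplify:
  satisfied 2 clause(s); 1 remain; assigned so far: [2, 4, 5]

Answer: x2=T x4=F x5=F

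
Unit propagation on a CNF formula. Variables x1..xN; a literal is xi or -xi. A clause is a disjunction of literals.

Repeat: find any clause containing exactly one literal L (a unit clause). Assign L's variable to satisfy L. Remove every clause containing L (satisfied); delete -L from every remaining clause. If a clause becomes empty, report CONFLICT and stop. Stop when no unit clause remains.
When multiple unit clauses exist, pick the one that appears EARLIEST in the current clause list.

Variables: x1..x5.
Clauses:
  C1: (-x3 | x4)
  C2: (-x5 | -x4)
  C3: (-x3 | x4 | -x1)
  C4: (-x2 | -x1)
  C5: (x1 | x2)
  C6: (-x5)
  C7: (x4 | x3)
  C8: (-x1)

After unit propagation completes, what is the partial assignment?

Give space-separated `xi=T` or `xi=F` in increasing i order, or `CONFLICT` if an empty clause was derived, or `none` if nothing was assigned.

unit clause [-5] forces x5=F; simplify:
  satisfied 2 clause(s); 6 remain; assigned so far: [5]
unit clause [-1] forces x1=F; simplify:
  drop 1 from [1, 2] -> [2]
  satisfied 3 clause(s); 3 remain; assigned so far: [1, 5]
unit clause [2] forces x2=T; simplify:
  satisfied 1 clause(s); 2 remain; assigned so far: [1, 2, 5]

Answer: x1=F x2=T x5=F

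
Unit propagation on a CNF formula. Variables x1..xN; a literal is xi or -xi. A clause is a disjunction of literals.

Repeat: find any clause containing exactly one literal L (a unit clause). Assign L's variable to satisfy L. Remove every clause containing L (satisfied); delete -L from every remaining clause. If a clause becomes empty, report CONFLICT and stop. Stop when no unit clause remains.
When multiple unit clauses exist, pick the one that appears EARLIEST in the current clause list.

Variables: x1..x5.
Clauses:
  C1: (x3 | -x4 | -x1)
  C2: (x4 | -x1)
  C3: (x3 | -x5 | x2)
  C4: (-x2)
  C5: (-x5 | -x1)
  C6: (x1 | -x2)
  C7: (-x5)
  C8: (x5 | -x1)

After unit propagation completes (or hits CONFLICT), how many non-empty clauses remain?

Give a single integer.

Answer: 0

Derivation:
unit clause [-2] forces x2=F; simplify:
  drop 2 from [3, -5, 2] -> [3, -5]
  satisfied 2 clause(s); 6 remain; assigned so far: [2]
unit clause [-5] forces x5=F; simplify:
  drop 5 from [5, -1] -> [-1]
  satisfied 3 clause(s); 3 remain; assigned so far: [2, 5]
unit clause [-1] forces x1=F; simplify:
  satisfied 3 clause(s); 0 remain; assigned so far: [1, 2, 5]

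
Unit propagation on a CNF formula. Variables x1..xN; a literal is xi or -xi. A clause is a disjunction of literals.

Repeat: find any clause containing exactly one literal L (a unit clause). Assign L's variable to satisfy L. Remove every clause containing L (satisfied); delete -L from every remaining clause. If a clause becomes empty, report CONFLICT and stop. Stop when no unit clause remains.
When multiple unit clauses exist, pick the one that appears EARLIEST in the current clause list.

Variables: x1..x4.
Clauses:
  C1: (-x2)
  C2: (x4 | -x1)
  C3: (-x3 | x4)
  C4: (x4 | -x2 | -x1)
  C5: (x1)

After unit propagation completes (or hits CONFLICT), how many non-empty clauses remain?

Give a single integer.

Answer: 0

Derivation:
unit clause [-2] forces x2=F; simplify:
  satisfied 2 clause(s); 3 remain; assigned so far: [2]
unit clause [1] forces x1=T; simplify:
  drop -1 from [4, -1] -> [4]
  satisfied 1 clause(s); 2 remain; assigned so far: [1, 2]
unit clause [4] forces x4=T; simplify:
  satisfied 2 clause(s); 0 remain; assigned so far: [1, 2, 4]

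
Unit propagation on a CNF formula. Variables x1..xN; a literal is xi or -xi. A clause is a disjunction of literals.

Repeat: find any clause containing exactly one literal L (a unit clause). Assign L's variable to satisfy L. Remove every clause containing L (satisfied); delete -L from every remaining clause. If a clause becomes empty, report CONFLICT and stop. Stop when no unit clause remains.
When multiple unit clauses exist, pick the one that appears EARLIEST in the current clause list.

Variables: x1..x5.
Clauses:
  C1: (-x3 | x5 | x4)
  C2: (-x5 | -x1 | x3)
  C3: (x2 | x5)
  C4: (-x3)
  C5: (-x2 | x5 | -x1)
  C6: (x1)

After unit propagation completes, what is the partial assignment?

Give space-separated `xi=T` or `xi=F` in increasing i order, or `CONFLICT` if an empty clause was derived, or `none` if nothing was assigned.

Answer: CONFLICT

Derivation:
unit clause [-3] forces x3=F; simplify:
  drop 3 from [-5, -1, 3] -> [-5, -1]
  satisfied 2 clause(s); 4 remain; assigned so far: [3]
unit clause [1] forces x1=T; simplify:
  drop -1 from [-5, -1] -> [-5]
  drop -1 from [-2, 5, -1] -> [-2, 5]
  satisfied 1 clause(s); 3 remain; assigned so far: [1, 3]
unit clause [-5] forces x5=F; simplify:
  drop 5 from [2, 5] -> [2]
  drop 5 from [-2, 5] -> [-2]
  satisfied 1 clause(s); 2 remain; assigned so far: [1, 3, 5]
unit clause [2] forces x2=T; simplify:
  drop -2 from [-2] -> [] (empty!)
  satisfied 1 clause(s); 1 remain; assigned so far: [1, 2, 3, 5]
CONFLICT (empty clause)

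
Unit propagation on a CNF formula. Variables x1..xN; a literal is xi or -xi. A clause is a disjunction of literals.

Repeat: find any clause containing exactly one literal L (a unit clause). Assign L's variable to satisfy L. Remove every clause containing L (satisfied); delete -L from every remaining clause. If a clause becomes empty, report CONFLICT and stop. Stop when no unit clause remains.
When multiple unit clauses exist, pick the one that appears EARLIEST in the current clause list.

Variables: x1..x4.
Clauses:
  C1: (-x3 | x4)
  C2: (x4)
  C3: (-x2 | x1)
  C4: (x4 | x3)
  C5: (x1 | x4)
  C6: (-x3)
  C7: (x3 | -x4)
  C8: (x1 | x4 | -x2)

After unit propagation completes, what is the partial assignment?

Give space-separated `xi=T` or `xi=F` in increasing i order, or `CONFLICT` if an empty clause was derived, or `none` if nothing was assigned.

unit clause [4] forces x4=T; simplify:
  drop -4 from [3, -4] -> [3]
  satisfied 5 clause(s); 3 remain; assigned so far: [4]
unit clause [-3] forces x3=F; simplify:
  drop 3 from [3] -> [] (empty!)
  satisfied 1 clause(s); 2 remain; assigned so far: [3, 4]
CONFLICT (empty clause)

Answer: CONFLICT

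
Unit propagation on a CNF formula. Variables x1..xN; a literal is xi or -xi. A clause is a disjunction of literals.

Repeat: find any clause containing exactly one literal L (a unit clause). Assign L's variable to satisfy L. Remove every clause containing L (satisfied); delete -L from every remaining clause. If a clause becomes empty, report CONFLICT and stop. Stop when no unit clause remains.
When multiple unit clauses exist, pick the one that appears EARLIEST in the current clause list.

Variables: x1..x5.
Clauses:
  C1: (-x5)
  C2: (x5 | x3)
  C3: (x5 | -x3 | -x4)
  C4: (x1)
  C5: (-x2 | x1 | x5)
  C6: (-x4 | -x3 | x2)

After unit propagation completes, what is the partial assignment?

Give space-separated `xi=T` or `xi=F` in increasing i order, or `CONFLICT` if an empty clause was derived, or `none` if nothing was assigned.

unit clause [-5] forces x5=F; simplify:
  drop 5 from [5, 3] -> [3]
  drop 5 from [5, -3, -4] -> [-3, -4]
  drop 5 from [-2, 1, 5] -> [-2, 1]
  satisfied 1 clause(s); 5 remain; assigned so far: [5]
unit clause [3] forces x3=T; simplify:
  drop -3 from [-3, -4] -> [-4]
  drop -3 from [-4, -3, 2] -> [-4, 2]
  satisfied 1 clause(s); 4 remain; assigned so far: [3, 5]
unit clause [-4] forces x4=F; simplify:
  satisfied 2 clause(s); 2 remain; assigned so far: [3, 4, 5]
unit clause [1] forces x1=T; simplify:
  satisfied 2 clause(s); 0 remain; assigned so far: [1, 3, 4, 5]

Answer: x1=T x3=T x4=F x5=F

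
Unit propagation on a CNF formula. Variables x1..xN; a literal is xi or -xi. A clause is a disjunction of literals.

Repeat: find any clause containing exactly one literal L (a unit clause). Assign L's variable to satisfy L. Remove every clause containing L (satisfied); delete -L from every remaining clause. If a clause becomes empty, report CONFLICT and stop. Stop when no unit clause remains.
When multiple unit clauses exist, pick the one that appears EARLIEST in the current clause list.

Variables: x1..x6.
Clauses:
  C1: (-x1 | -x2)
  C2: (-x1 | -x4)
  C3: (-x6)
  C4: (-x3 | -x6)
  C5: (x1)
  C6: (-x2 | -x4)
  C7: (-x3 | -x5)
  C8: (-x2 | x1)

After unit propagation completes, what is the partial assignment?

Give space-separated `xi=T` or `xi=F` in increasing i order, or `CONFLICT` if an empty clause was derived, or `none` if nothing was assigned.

Answer: x1=T x2=F x4=F x6=F

Derivation:
unit clause [-6] forces x6=F; simplify:
  satisfied 2 clause(s); 6 remain; assigned so far: [6]
unit clause [1] forces x1=T; simplify:
  drop -1 from [-1, -2] -> [-2]
  drop -1 from [-1, -4] -> [-4]
  satisfied 2 clause(s); 4 remain; assigned so far: [1, 6]
unit clause [-2] forces x2=F; simplify:
  satisfied 2 clause(s); 2 remain; assigned so far: [1, 2, 6]
unit clause [-4] forces x4=F; simplify:
  satisfied 1 clause(s); 1 remain; assigned so far: [1, 2, 4, 6]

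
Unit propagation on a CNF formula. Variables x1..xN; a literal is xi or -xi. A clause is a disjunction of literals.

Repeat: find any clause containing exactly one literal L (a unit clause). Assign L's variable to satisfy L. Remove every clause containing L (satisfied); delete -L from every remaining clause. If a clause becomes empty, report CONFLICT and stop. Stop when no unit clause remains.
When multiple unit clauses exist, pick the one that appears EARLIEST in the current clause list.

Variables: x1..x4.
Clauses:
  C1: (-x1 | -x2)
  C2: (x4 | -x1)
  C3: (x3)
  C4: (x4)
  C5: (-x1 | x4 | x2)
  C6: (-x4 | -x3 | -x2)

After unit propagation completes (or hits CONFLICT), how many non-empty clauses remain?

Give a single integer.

Answer: 0

Derivation:
unit clause [3] forces x3=T; simplify:
  drop -3 from [-4, -3, -2] -> [-4, -2]
  satisfied 1 clause(s); 5 remain; assigned so far: [3]
unit clause [4] forces x4=T; simplify:
  drop -4 from [-4, -2] -> [-2]
  satisfied 3 clause(s); 2 remain; assigned so far: [3, 4]
unit clause [-2] forces x2=F; simplify:
  satisfied 2 clause(s); 0 remain; assigned so far: [2, 3, 4]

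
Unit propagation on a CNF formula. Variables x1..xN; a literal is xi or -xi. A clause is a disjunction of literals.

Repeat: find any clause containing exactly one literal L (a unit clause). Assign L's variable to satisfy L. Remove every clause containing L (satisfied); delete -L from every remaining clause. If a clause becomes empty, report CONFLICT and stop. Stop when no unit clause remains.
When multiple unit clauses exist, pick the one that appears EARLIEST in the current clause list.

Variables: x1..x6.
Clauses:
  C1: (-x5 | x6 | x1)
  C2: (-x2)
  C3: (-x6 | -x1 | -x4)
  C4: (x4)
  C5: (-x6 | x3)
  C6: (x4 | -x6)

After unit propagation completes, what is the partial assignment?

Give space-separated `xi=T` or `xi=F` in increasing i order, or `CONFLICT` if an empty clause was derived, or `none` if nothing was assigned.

unit clause [-2] forces x2=F; simplify:
  satisfied 1 clause(s); 5 remain; assigned so far: [2]
unit clause [4] forces x4=T; simplify:
  drop -4 from [-6, -1, -4] -> [-6, -1]
  satisfied 2 clause(s); 3 remain; assigned so far: [2, 4]

Answer: x2=F x4=T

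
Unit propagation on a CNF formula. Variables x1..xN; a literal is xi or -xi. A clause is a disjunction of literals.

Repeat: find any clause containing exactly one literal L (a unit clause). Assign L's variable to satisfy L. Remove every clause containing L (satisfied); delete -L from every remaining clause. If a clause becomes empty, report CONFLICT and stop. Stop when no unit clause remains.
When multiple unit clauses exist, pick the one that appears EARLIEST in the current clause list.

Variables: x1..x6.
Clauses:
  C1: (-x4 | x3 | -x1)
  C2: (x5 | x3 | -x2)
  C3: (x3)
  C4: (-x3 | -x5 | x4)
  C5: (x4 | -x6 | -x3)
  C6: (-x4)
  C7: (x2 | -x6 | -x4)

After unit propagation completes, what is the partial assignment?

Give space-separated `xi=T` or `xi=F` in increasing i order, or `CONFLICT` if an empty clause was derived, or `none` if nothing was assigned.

Answer: x3=T x4=F x5=F x6=F

Derivation:
unit clause [3] forces x3=T; simplify:
  drop -3 from [-3, -5, 4] -> [-5, 4]
  drop -3 from [4, -6, -3] -> [4, -6]
  satisfied 3 clause(s); 4 remain; assigned so far: [3]
unit clause [-4] forces x4=F; simplify:
  drop 4 from [-5, 4] -> [-5]
  drop 4 from [4, -6] -> [-6]
  satisfied 2 clause(s); 2 remain; assigned so far: [3, 4]
unit clause [-5] forces x5=F; simplify:
  satisfied 1 clause(s); 1 remain; assigned so far: [3, 4, 5]
unit clause [-6] forces x6=F; simplify:
  satisfied 1 clause(s); 0 remain; assigned so far: [3, 4, 5, 6]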